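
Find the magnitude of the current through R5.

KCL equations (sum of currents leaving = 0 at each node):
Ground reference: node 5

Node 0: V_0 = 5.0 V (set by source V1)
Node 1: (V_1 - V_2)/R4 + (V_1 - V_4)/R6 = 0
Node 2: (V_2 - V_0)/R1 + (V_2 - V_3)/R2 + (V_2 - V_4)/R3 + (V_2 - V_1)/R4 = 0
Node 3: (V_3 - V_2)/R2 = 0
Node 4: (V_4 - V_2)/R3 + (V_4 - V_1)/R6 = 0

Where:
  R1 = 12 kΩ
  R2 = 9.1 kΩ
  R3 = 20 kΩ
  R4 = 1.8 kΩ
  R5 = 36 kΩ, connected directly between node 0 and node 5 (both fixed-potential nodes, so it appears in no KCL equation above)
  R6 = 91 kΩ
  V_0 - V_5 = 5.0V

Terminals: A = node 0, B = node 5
Nodal analysis, taking node 5 as the 0 V reference.
Source V1 fixes V_0 = 5 V.
KCL at each unknown node (sum of currents leaving = 0; resistances in Ω):
  Node 1: (V_1 - V_2)/1800 + (V_1 - V_4)/91000 = 0
  Node 2: (V_2 - 5)/12000 + (V_2 - V_3)/9100 + (V_2 - V_4)/20000 + (V_2 - V_1)/1800 = 0
  Node 3: (V_3 - V_2)/9100 = 0
  Node 4: (V_4 - V_2)/20000 + (V_4 - V_1)/91000 = 0
Collecting terms (coefficients in siemens):
  0.0005665·V_1 - 0.0005556·V_2 - 0.00001099·V_4 = 0
  0.0007988·V_2 - 0.0005556·V_1 - 0.0001099·V_3 - 0.00005·V_4 = 0.0004167
  0.0001099·V_3 - 0.0001099·V_2 = 0
  0.00006099·V_4 - 0.00001099·V_1 - 0.00005·V_2 = 0
Solving these 4 simultaneous equations (Gaussian elimination) gives:
  V_1 = 5 V, V_2 = 5 V, V_3 = 5 V, V_4 = 5 V
I_R5 = (V_0 - V_5)/R5 = (5 - 0)/36000 = 0.0001389 A
|I_R5| = 0.0001389 A

Final answer: |I_R5| = 0.0001389 A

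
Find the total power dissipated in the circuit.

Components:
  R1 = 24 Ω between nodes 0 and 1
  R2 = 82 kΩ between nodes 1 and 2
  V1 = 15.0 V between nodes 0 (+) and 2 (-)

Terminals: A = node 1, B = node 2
Nodal analysis, taking node 2 as the 0 V reference.
Source V1 fixes V_0 = 15 V.
KCL at each unknown node (sum of currents leaving = 0; resistances in Ω):
  Node 1: (V_1 - 15)/24 + (V_1 - 0)/82000 = 0
Collecting terms: 0.04168 × V_1 = 0.625  =>  V_1 = 15 V
Power in each resistor, P = (ΔV)²/R:
  P_R1 = (15 - 15)²/24 = 0.0000008026 W
  P_R2 = (15 - 0)²/82000 = 0.002742 W
P_total = P_R1 + P_R2 = 0.002743 W

Final answer: 0.002743 W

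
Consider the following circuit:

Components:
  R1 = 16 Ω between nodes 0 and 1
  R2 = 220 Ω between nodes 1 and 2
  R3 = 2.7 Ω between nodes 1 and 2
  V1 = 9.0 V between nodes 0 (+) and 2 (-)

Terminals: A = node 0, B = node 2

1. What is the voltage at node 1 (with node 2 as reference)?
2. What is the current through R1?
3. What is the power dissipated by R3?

Nodal analysis, taking node 2 as the 0 V reference.
Source V1 fixes V_0 = 9 V.
KCL at each unknown node (sum of currents leaving = 0; resistances in Ω):
  Node 1: (V_1 - 9)/16 + (V_1 - 0)/220 + (V_1 - 0)/2.7 = 0
Collecting terms: 0.4374 × V_1 = 0.5625  =>  V_1 = 1.286 V
Part 1:
  Read off the nodal solution: V_1 = 1.286 V
Part 2:
  I_R1 = (V_0 - V_1)/R1 = (9 - 1.286)/16 = 0.4821 A
  Magnitude: I_R1 = 0.4821 A
Part 3:
  I_R3 = (V_1 - V_2)/R3 = (1.286 - 0)/2.7 = 0.4763 A
  P_R3 = I_R3² × R3 = (0.4763)² × 2.7 = 0.6125 W

Final answers:
1. V_1 = 1.286 V
2. I_R1 = 0.4821 A
3. P_R3 = 0.6125 W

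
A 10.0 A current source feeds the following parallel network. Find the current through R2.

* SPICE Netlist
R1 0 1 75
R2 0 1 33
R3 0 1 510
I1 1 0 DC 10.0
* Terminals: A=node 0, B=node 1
All resistors sit directly between nodes 0 and 1, so they are in parallel and share one voltage V; the full source current 10 A splits among them.
1/R_par = 1/75 + 1/33 + 1/510 = 0.0456 S  =>  R_par = 21.93 Ω
V = I × R_par = 10 × 21.93 = 219.3 V
I_R2 = V/R2 = 219.3/33 = 6.646 A

Final answer: 6.646 A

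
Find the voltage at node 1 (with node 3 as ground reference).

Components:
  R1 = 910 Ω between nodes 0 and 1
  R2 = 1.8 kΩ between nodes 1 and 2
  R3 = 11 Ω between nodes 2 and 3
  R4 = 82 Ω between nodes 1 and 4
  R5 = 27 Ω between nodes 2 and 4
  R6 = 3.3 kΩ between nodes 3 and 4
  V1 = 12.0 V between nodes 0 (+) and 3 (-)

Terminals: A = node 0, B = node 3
Nodal analysis, taking node 3 as the 0 V reference.
Source V1 fixes V_0 = 12 V.
KCL at each unknown node (sum of currents leaving = 0; resistances in Ω):
  Node 1: (V_1 - 12)/910 + (V_1 - V_2)/1800 + (V_1 - V_4)/82 = 0
  Node 2: (V_2 - V_1)/1800 + (V_2 - 0)/11 + (V_2 - V_4)/27 = 0
  Node 4: (V_4 - V_1)/82 + (V_4 - V_2)/27 + (V_4 - 0)/3300 = 0
Collecting terms (coefficients in siemens):
  0.01385·V_1 - 0.0005556·V_2 - 0.0122·V_4 = 0.01319
  0.1285·V_2 - 0.0005556·V_1 - 0.03704·V_4 = 0
  0.04954·V_4 - 0.0122·V_1 - 0.03704·V_2 = 0
Solving these 3 simultaneous equations (Gaussian elimination) gives:
  V_1 = 1.329 V, V_2 = 0.1276 V, V_4 = 0.4227 V
The requested potential is V_1 = 1.329 V.

Final answer: V_1 = 1.329 V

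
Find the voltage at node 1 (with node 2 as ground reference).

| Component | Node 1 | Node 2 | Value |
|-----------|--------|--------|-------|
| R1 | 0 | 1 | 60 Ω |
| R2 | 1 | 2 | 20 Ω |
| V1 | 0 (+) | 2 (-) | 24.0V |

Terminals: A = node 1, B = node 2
Nodal analysis, taking node 2 as the 0 V reference.
Source V1 fixes V_0 = 24 V.
KCL at each unknown node (sum of currents leaving = 0; resistances in Ω):
  Node 1: (V_1 - 24)/60 + (V_1 - 0)/20 = 0
Collecting terms: 0.06667 × V_1 = 0.4  =>  V_1 = 6 V
The requested potential is V_1 = 6 V.

Final answer: V_1 = 6 V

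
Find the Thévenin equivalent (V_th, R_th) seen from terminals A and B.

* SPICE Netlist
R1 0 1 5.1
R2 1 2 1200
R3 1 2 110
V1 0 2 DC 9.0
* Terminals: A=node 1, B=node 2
Step 1 — V_th is the open-circuit voltage V_A - V_B (nothing connected across the terminals).
Nodal analysis, taking node 2 as the 0 V reference.
Source V1 fixes V_0 = 9 V.
KCL at each unknown node (sum of currents leaving = 0; resistances in Ω):
  Node 1: (V_1 - 9)/5.1 + (V_1 - 0)/1200 + (V_1 - 0)/110 = 0
Collecting terms: 0.206 × V_1 = 1.765  =>  V_1 = 8.566 V
V_th = V_1 - V_2 = 8.566 - 0 = 8.566 V
Step 2 — R_th: zero the source — replace V1 by a short circuit (node 2 merges into node 0) — and find the resistance seen between A (node 1) and B (node 0).
Reduce the network between node 1 (A) and node 0 (B) by series/parallel combination:
  Rp1 = R1 ‖ R2 ‖ R3 (parallel, all between nodes 0 and 1) = 1/(1/5.1 + 1/1200 + 1/110) = 4.854 Ω
R_th = 4.854 Ω

Final answer: V_th = 8.566 V, R_th = 4.854 Ω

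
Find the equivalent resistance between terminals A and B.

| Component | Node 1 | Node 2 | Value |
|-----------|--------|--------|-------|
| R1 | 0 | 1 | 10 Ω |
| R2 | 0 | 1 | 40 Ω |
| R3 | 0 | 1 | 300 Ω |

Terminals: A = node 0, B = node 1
Reduce the network between node 0 (A) and node 1 (B) by series/parallel combination:
  Rp1 = R1 ‖ R2 ‖ R3 (parallel, all between nodes 0 and 1) = 1/(1/10 + 1/40 + 1/300) = 7.792 Ω
R_eq = 7.792 Ω

Final answer: 7.792 Ω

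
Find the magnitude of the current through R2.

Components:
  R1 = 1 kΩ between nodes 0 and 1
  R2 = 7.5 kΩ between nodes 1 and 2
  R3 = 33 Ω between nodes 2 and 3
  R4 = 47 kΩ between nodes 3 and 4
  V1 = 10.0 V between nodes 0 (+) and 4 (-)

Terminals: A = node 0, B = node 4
Nodal analysis, taking node 4 as the 0 V reference.
Source V1 fixes V_0 = 10 V.
KCL at each unknown node (sum of currents leaving = 0; resistances in Ω):
  Node 1: (V_1 - 10)/1000 + (V_1 - V_2)/7500 = 0
  Node 2: (V_2 - V_1)/7500 + (V_2 - V_3)/33 = 0
  Node 3: (V_3 - V_2)/33 + (V_3 - 0)/47000 = 0
Collecting terms (coefficients in siemens):
  0.001133·V_1 - 0.0001333·V_2 = 0.01
  0.03044·V_2 - 0.0001333·V_1 - 0.0303·V_3 = 0
  0.03032·V_3 - 0.0303·V_2 = 0
Solving these 3 simultaneous equations (Gaussian elimination) gives:
  V_1 = 9.82 V, V_2 = 8.469 V, V_3 = 8.463 V
I_R2 = (V_1 - V_2)/R2 = (9.82 - 8.469)/7500 = 0.0001801 A
|I_R2| = 0.0001801 A

Final answer: |I_R2| = 0.0001801 A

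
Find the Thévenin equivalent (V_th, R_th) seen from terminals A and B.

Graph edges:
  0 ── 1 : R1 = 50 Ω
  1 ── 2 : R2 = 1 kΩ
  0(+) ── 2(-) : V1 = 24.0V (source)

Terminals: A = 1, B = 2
Step 1 — V_th is the open-circuit voltage V_A - V_B (nothing connected across the terminals).
Nodal analysis, taking node 2 as the 0 V reference.
Source V1 fixes V_0 = 24 V.
KCL at each unknown node (sum of currents leaving = 0; resistances in Ω):
  Node 1: (V_1 - 24)/50 + (V_1 - 0)/1000 = 0
Collecting terms: 0.021 × V_1 = 0.48  =>  V_1 = 22.86 V
V_th = V_1 - V_2 = 22.86 - 0 = 22.86 V
Step 2 — R_th: zero the source — replace V1 by a short circuit (node 2 merges into node 0) — and find the resistance seen between A (node 1) and B (node 0).
Reduce the network between node 1 (A) and node 0 (B) by series/parallel combination:
  Rp1 = R1 ‖ R2 (parallel, both between nodes 0 and 1) = 1/(1/50 + 1/1000) = 47.62 Ω
R_th = 47.62 Ω

Final answer: V_th = 22.86 V, R_th = 47.62 Ω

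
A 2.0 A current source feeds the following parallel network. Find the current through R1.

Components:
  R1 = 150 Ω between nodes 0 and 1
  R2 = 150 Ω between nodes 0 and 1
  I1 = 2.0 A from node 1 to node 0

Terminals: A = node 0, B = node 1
All resistors sit directly between nodes 0 and 1, so they are in parallel and share one voltage V; the full source current 2 A splits among them.
1/R_par = 1/150 + 1/150 = 0.01333 S  =>  R_par = 75 Ω
V = I × R_par = 2 × 75 = 150 V
I_R1 = V/R1 = 150/150 = 1 A

Final answer: 1 A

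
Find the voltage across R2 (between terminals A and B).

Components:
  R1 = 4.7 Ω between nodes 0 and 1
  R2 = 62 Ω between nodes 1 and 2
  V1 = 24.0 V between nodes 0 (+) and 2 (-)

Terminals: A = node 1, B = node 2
R1 and R2 are in series across V1 (node 0 → node 1 → node 2), and the output A–B is taken across R2, so this is a voltage divider.
Series current: I = V1/(R1 + R2) = 24/(4.7 + 62) = 24/66.7 = 0.3598 A
V_R2 = I × R2 = V1 × R2/(R1 + R2) = 24 × 62/66.7 = 22.31 V

Final answer: 22.31 V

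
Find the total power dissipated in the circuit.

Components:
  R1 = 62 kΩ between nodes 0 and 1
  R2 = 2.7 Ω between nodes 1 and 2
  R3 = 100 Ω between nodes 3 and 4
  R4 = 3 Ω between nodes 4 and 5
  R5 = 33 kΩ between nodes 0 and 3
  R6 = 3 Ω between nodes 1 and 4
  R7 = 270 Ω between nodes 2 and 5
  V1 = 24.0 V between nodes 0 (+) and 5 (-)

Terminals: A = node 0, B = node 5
Nodal analysis, taking node 5 as the 0 V reference.
Source V1 fixes V_0 = 24 V.
KCL at each unknown node (sum of currents leaving = 0; resistances in Ω):
  Node 1: (V_1 - 24)/62000 + (V_1 - V_2)/2.7 + (V_1 - V_4)/3 = 0
  Node 2: (V_2 - V_1)/2.7 + (V_2 - 0)/270 = 0
  Node 3: (V_3 - V_4)/100 + (V_3 - 24)/33000 = 0
  Node 4: (V_4 - V_3)/100 + (V_4 - 0)/3 + (V_4 - V_1)/3 = 0
Collecting terms (coefficients in siemens):
  0.7037·V_1 - 0.3704·V_2 - 0.3333·V_4 = 0.0003871
  0.3741·V_2 - 0.3704·V_1 = 0
  0.01003·V_3 - 0.01·V_4 = 0.0007273
  0.6767·V_4 - 0.3333·V_1 - 0.01·V_3 = 0
Solving these 4 simultaneous equations (Gaussian elimination) gives:
  V_1 = 0.0044 V, V_2 = 0.004357 V, V_3 = 0.07579 V, V_4 = 0.003288 V
Power in each resistor, P = (ΔV)²/R:
  P_R1 = (24 - 0.0044)²/62000 = 0.009287 W
  P_R2 = (0.0044 - 0.004357)²/2.7 = 0.000000000703 W
  P_R3 = (0.07579 - 0.003288)²/100 = 0.00005256 W
  P_R4 = (0.003288 - 0)²/3 = 0.000003603 W
  P_R5 = (24 - 0.07579)²/33000 = 0.01734 W
  P_R6 = (0.0044 - 0.003288)²/3 = 0.0000004127 W
  P_R7 = (0.004357 - 0)²/270 = 0.0000000703 W
P_total = P_R1 + P_R2 + P_R3 + P_R4 + P_R5 + P_R6 + P_R7 = 0.02669 W

Final answer: 0.02669 W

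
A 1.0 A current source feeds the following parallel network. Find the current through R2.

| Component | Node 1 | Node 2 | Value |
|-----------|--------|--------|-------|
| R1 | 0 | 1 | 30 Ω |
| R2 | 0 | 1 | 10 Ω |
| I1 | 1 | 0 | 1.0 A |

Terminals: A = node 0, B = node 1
All resistors sit directly between nodes 0 and 1, so they are in parallel and share one voltage V; the full source current 1 A splits among them.
1/R_par = 1/30 + 1/10 = 0.1333 S  =>  R_par = 7.5 Ω
V = I × R_par = 1 × 7.5 = 7.5 V
I_R2 = V/R2 = 7.5/10 = 0.75 A

Final answer: 0.75 A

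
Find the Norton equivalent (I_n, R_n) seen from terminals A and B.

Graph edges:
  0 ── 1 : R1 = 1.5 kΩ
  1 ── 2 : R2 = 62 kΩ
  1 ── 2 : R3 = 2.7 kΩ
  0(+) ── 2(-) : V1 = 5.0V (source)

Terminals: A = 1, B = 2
Find the Thévenin equivalent first; then I_n = V_th/R_th and R_n = R_th.
Step 1 — V_th is the open-circuit voltage V_A - V_B (nothing connected across the terminals).
Nodal analysis, taking node 2 as the 0 V reference.
Source V1 fixes V_0 = 5 V.
KCL at each unknown node (sum of currents leaving = 0; resistances in Ω):
  Node 1: (V_1 - 5)/1500 + (V_1 - 0)/62000 + (V_1 - 0)/2700 = 0
Collecting terms: 0.001053 × V_1 = 0.003333  =>  V_1 = 3.165 V
V_th = V_1 - V_2 = 3.165 - 0 = 3.165 V
Step 2 — R_th: zero the source — replace V1 by a short circuit (node 2 merges into node 0) — and find the resistance seen between A (node 1) and B (node 0).
Reduce the network between node 1 (A) and node 0 (B) by series/parallel combination:
  Rp1 = R1 ‖ R2 ‖ R3 (parallel, all between nodes 0 and 1) = 1/(1/1500 + 1/62000 + 1/2700) = 949.5 Ω
R_th = 949.5 Ω
I_n = V_th/R_th = 3.165/949.5 = 0.003333 A, and R_n = R_th = 949.5 Ω

Final answer: I_n = 0.003333 A, R_n = 949.5 Ω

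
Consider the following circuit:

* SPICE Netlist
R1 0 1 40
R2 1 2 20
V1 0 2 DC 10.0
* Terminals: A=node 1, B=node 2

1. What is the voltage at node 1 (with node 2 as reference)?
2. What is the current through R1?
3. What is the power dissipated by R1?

Nodal analysis, taking node 2 as the 0 V reference.
Source V1 fixes V_0 = 10 V.
KCL at each unknown node (sum of currents leaving = 0; resistances in Ω):
  Node 1: (V_1 - 10)/40 + (V_1 - 0)/20 = 0
Collecting terms: 0.075 × V_1 = 0.25  =>  V_1 = 3.333 V
Part 1:
  Read off the nodal solution: V_1 = 3.333 V
Part 2:
  I_R1 = (V_0 - V_1)/R1 = (10 - 3.333)/40 = 0.1667 A
  Magnitude: I_R1 = 0.1667 A
Part 3:
  I_R1 = (V_0 - V_1)/R1 = (10 - 3.333)/40 = 0.1667 A
  P_R1 = I_R1² × R1 = (0.1667)² × 40 = 1.111 W

Final answers:
1. V_1 = 3.333 V
2. I_R1 = 0.1667 A
3. P_R1 = 1.111 W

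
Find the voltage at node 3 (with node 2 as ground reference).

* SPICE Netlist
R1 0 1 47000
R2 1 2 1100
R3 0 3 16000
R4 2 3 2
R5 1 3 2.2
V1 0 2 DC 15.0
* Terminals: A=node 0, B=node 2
Nodal analysis, taking node 2 as the 0 V reference.
Source V1 fixes V_0 = 15 V.
KCL at each unknown node (sum of currents leaving = 0; resistances in Ω):
  Node 1: (V_1 - 15)/47000 + (V_1 - 0)/1100 + (V_1 - V_3)/2.2 = 0
  Node 3: (V_3 - 15)/16000 + (V_3 - 0)/2 + (V_3 - V_1)/2.2 = 0
Collecting terms (coefficients in siemens):
  0.4555·V_1 - 0.4545·V_3 = 0.0003191
  0.9546·V_3 - 0.4545·V_1 = 0.0009375
Determinant D = (0.4555)(0.9546) - (-0.4545)(-0.4545) = 0.2282
V_1 = [(0.0003191)(0.9546) - (-0.4545)(0.0009375)]/D = 0.003203 V
V_3 = [(0.4555)(0.0009375) - (0.0003191)(-0.4545)]/D = 0.002507 V
The requested potential is V_3 = 0.002507 V.

Final answer: V_3 = 0.002507 V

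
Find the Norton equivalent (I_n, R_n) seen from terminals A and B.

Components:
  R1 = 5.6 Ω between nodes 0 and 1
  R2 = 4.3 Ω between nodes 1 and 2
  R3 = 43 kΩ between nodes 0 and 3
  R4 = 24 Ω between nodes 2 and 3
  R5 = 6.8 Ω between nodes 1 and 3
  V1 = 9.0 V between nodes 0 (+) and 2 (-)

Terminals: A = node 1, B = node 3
Find the Thévenin equivalent first; then I_n = V_th/R_th and R_n = R_th.
Step 1 — V_th is the open-circuit voltage V_A - V_B (nothing connected across the terminals).
Nodal analysis, taking node 2 as the 0 V reference.
Source V1 fixes V_0 = 9 V.
KCL at each unknown node (sum of currents leaving = 0; resistances in Ω):
  Node 1: (V_1 - 9)/5.6 + (V_1 - 0)/4.3 + (V_1 - V_3)/6.8 = 0
  Node 3: (V_3 - 9)/43000 + (V_3 - 0)/24 + (V_3 - V_1)/6.8 = 0
Collecting terms (coefficients in siemens):
  0.5582·V_1 - 0.1471·V_3 = 1.607
  0.1887·V_3 - 0.1471·V_1 = 0.0002093
Determinant D = (0.5582)(0.1887) - (-0.1471)(-0.1471) = 0.08373
V_1 = [(1.607)(0.1887) - (-0.1471)(0.0002093)]/D = 3.623 V
V_3 = [(0.5582)(0.0002093) - (1.607)(-0.1471)]/D = 2.824 V
V_th = V_1 - V_3 = 3.623 - 2.824 = 0.7992 V
Step 2 — R_th: zero the source — replace V1 by a short circuit (node 2 merges into node 0) — and find the resistance seen between A (node 1) and B (node 3).
Reduce the network between node 1 (A) and node 3 (B) by series/parallel combination:
  Rp1 = R1 ‖ R2 (parallel, both between nodes 0 and 1) = 1/(1/5.6 + 1/4.3) = 2.432 Ω
  Rp2 = R3 ‖ R4 (parallel, both between nodes 0 and 3) = 1/(1/43000 + 1/24) = 23.99 Ω
  Rs1 = Rp1 + Rp2 (series, joined only at node 0) = 2.432 + 23.99 = 26.42 Ω
  Rp3 = R5 ‖ Rs1 (parallel, both between nodes 1 and 3) = 1/(1/6.8 + 1/26.42) = 5.408 Ω
R_th = 5.408 Ω
I_n = V_th/R_th = 0.7992/5.408 = 0.1478 A, and R_n = R_th = 5.408 Ω

Final answer: I_n = 0.1478 A, R_n = 5.408 Ω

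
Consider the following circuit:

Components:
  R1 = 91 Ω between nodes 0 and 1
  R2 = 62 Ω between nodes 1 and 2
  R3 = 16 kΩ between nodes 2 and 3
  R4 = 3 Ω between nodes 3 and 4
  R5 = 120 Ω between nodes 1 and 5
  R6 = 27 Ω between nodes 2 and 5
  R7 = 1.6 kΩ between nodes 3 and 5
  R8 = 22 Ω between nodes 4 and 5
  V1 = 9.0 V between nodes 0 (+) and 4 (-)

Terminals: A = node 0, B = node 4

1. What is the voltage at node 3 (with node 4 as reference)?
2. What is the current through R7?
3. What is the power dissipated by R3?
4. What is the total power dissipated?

Nodal analysis, taking node 4 as the 0 V reference.
Source V1 fixes V_0 = 9 V.
KCL at each unknown node (sum of currents leaving = 0; resistances in Ω):
  Node 1: (V_1 - 9)/91 + (V_1 - V_2)/62 + (V_1 - V_5)/120 = 0
  Node 2: (V_2 - V_1)/62 + (V_2 - V_3)/16000 + (V_2 - V_5)/27 = 0
  Node 3: (V_3 - V_2)/16000 + (V_3 - 0)/3 + (V_3 - V_5)/1600 = 0
  Node 5: (V_5 - V_1)/120 + (V_5 - V_2)/27 + (V_5 - V_3)/1600 + (V_5 - 0)/22 = 0
Collecting terms (coefficients in siemens):
  0.03545·V_1 - 0.01613·V_2 - 0.008333·V_5 = 0.0989
  0.05323·V_2 - 0.01613·V_1 - 0.0000625·V_3 - 0.03704·V_5 = 0
  0.334·V_3 - 0.0000625·V_2 - 0.000625·V_5 = 0
  0.09145·V_5 - 0.008333·V_1 - 0.03704·V_2 - 0.000625·V_3 = 0
Solving these 4 simultaneous equations (Gaussian elimination) gives:
  V_1 = 3.997 V, V_2 = 2.039 V, V_3 = 0.002609 V, V_5 = 1.19 V
Part 1:
  Read off the nodal solution: V_3 = 0.002609 V
Part 2:
  I_R7 = (V_3 - V_5)/R7 = (0.002609 - 1.19)/1600 = -0.0007423 A
  Magnitude: I_R7 = 0.0007423 A
Part 3:
  I_R3 = (V_2 - V_3)/R3 = (2.039 - 0.002609)/16000 = 0.0001273 A
  P_R3 = I_R3² × R3 = (0.0001273)² × 16000 = 0.0002593 W
Part 4:
  Power in each resistor, P = (ΔV)²/R:
    P_R1 = (9 - 3.997)²/91 = 0.275 W
    P_R2 = (3.997 - 2.039)²/62 = 0.06183 W
    P_R3 = (2.039 - 0.002609)²/16000 = 0.0002593 W
    P_R4 = (0.002609 - 0)²/3 = 0.000002269 W
    P_R5 = (3.997 - 1.19)²/120 = 0.06567 W
    P_R6 = (2.039 - 1.19)²/27 = 0.02671 W
    P_R7 = (0.002609 - 1.19)²/1600 = 0.0008816 W
    P_R8 = (0 - 1.19)²/22 = 0.0644 W
  P_total = P_R1 + P_R2 + P_R3 + P_R4 + P_R5 + P_R6 + P_R7 + P_R8 = 0.4948 W

Final answers:
1. V_3 = 0.002609 V
2. I_R7 = 0.0007423 A
3. P_R3 = 0.0002593 W
4. P_total = 0.4948 W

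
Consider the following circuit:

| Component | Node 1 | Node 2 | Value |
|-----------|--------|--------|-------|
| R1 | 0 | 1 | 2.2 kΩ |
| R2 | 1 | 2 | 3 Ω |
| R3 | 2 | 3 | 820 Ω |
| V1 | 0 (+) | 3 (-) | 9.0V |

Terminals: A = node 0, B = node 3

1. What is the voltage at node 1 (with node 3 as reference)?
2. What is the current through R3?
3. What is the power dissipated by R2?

Nodal analysis, taking node 3 as the 0 V reference.
Source V1 fixes V_0 = 9 V.
KCL at each unknown node (sum of currents leaving = 0; resistances in Ω):
  Node 1: (V_1 - 9)/2200 + (V_1 - V_2)/3 = 0
  Node 2: (V_2 - V_1)/3 + (V_2 - 0)/820 = 0
Collecting terms (coefficients in siemens):
  0.3338·V_1 - 0.3333·V_2 = 0.004091
  0.3346·V_2 - 0.3333·V_1 = 0
Determinant D = (0.3338)(0.3346) - (-0.3333)(-0.3333) = 0.0005586
V_1 = [(0.004091)(0.3346) - (-0.3333)(0)]/D = 2.45 V
V_2 = [(0.3338)(0) - (0.004091)(-0.3333)]/D = 2.441 V
Part 1:
  Read off the nodal solution: V_1 = 2.45 V
Part 2:
  I_R3 = (V_2 - V_3)/R3 = (2.441 - 0)/820 = 0.002977 A
  Magnitude: I_R3 = 0.002977 A
Part 3:
  I_R2 = (V_1 - V_2)/R2 = (2.45 - 2.441)/3 = 0.002977 A
  P_R2 = I_R2² × R2 = (0.002977)² × 3 = 0.00002659 W

Final answers:
1. V_1 = 2.45 V
2. I_R3 = 0.002977 A
3. P_R2 = 2.659e-05 W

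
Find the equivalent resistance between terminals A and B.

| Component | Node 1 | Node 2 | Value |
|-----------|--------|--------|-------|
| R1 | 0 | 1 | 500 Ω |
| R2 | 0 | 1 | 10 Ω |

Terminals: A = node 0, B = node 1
Reduce the network between node 0 (A) and node 1 (B) by series/parallel combination:
  Rp1 = R1 ‖ R2 (parallel, both between nodes 0 and 1) = 1/(1/500 + 1/10) = 9.804 Ω
R_eq = 9.804 Ω

Final answer: 9.804 Ω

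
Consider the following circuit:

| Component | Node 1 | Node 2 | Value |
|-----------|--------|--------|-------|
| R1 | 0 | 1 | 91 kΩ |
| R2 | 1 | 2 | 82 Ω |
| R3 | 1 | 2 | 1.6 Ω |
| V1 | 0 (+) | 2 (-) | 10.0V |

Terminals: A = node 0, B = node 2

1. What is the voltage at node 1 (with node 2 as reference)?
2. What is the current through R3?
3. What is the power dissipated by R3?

Nodal analysis, taking node 2 as the 0 V reference.
Source V1 fixes V_0 = 10 V.
KCL at each unknown node (sum of currents leaving = 0; resistances in Ω):
  Node 1: (V_1 - 10)/91000 + (V_1 - 0)/82 + (V_1 - 0)/1.6 = 0
Collecting terms: 0.6372 × V_1 = 0.0001099  =>  V_1 = 0.0001725 V
Part 1:
  Read off the nodal solution: V_1 = 0.0001725 V
Part 2:
  I_R3 = (V_1 - V_2)/R3 = (0.0001725 - 0)/1.6 = 0.0001078 A
  Magnitude: I_R3 = 0.0001078 A
Part 3:
  I_R3 = (V_1 - V_2)/R3 = (0.0001725 - 0)/1.6 = 0.0001078 A
  P_R3 = I_R3² × R3 = (0.0001078)² × 1.6 = 0.00000001859 W

Final answers:
1. V_1 = 0.0001725 V
2. I_R3 = 0.0001078 A
3. P_R3 = 1.859e-08 W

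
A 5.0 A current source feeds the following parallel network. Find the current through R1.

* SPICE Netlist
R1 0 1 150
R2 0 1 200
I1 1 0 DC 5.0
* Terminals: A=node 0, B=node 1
All resistors sit directly between nodes 0 and 1, so they are in parallel and share one voltage V; the full source current 5 A splits among them.
1/R_par = 1/150 + 1/200 = 0.01167 S  =>  R_par = 85.71 Ω
V = I × R_par = 5 × 85.71 = 428.6 V
I_R1 = V/R1 = 428.6/150 = 2.857 A

Final answer: 2.857 A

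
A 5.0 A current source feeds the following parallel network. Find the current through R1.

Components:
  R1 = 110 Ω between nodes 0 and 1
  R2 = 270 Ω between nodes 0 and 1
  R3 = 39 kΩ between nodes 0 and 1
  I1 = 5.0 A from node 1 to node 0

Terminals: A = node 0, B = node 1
All resistors sit directly between nodes 0 and 1, so they are in parallel and share one voltage V; the full source current 5 A splits among them.
1/R_par = 1/110 + 1/270 + 1/39000 = 0.01282 S  =>  R_par = 78 Ω
V = I × R_par = 5 × 78 = 390 V
I_R1 = V/R1 = 390/110 = 3.546 A

Final answer: 3.546 A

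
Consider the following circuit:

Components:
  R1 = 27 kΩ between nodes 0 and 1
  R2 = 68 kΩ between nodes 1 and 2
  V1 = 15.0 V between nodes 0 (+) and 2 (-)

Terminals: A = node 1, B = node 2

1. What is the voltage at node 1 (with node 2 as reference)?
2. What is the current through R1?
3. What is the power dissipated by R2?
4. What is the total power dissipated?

Nodal analysis, taking node 2 as the 0 V reference.
Source V1 fixes V_0 = 15 V.
KCL at each unknown node (sum of currents leaving = 0; resistances in Ω):
  Node 1: (V_1 - 15)/27000 + (V_1 - 0)/68000 = 0
Collecting terms: 0.00005174 × V_1 = 0.0005556  =>  V_1 = 10.74 V
Part 1:
  Read off the nodal solution: V_1 = 10.74 V
Part 2:
  I_R1 = (V_0 - V_1)/R1 = (15 - 10.74)/27000 = 0.0001579 A
  Magnitude: I_R1 = 0.0001579 A
Part 3:
  I_R2 = (V_1 - V_2)/R2 = (10.74 - 0)/68000 = 0.0001579 A
  P_R2 = I_R2² × R2 = (0.0001579)² × 68000 = 0.001695 W
Part 4:
  Power in each resistor, P = (ΔV)²/R:
    P_R1 = (15 - 10.74)²/27000 = 0.0006731 W
    P_R2 = (10.74 - 0)²/68000 = 0.001695 W
  P_total = P_R1 + P_R2 = 0.002368 W

Final answers:
1. V_1 = 10.74 V
2. I_R1 = 0.0001579 A
3. P_R2 = 0.001695 W
4. P_total = 0.002368 W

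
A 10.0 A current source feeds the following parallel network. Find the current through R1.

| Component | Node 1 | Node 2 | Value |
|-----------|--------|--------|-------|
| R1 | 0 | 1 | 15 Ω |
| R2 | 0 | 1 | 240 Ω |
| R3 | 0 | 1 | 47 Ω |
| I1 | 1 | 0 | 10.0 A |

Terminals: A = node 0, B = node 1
All resistors sit directly between nodes 0 and 1, so they are in parallel and share one voltage V; the full source current 10 A splits among them.
1/R_par = 1/15 + 1/240 + 1/47 = 0.09211 S  =>  R_par = 10.86 Ω
V = I × R_par = 10 × 10.86 = 108.6 V
I_R1 = V/R1 = 108.6/15 = 7.238 A

Final answer: 7.238 A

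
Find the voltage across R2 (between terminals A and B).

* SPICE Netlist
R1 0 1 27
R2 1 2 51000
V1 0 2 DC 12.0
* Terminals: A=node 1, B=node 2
R1 and R2 are in series across V1 (node 0 → node 1 → node 2), and the output A–B is taken across R2, so this is a voltage divider.
Series current: I = V1/(R1 + R2) = 12/(27 + 51000) = 12/51030 = 0.0002352 A
V_R2 = I × R2 = V1 × R2/(R1 + R2) = 12 × 51000/51030 = 11.99 V

Final answer: 11.99 V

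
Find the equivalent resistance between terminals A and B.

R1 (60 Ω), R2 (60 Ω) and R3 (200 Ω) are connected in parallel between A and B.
Reduce the network between node 0 (A) and node 1 (B) by series/parallel combination:
  Rp1 = R1 ‖ R2 ‖ R3 (parallel, all between nodes 0 and 1) = 1/(1/60 + 1/60 + 1/200) = 26.09 Ω
R_eq = 26.09 Ω

Final answer: 26.09 Ω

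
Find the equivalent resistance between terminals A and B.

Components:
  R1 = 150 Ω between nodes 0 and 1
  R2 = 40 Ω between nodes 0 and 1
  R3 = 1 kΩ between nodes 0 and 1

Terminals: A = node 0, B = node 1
Reduce the network between node 0 (A) and node 1 (B) by series/parallel combination:
  Rp1 = R1 ‖ R2 ‖ R3 (parallel, all between nodes 0 and 1) = 1/(1/150 + 1/40 + 1/1000) = 30.61 Ω
R_eq = 30.61 Ω

Final answer: 30.61 Ω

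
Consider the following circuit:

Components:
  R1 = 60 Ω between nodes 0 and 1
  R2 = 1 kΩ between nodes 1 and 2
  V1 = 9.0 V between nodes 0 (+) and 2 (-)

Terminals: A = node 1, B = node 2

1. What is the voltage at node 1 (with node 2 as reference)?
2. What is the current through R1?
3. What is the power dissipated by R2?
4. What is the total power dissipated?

Nodal analysis, taking node 2 as the 0 V reference.
Source V1 fixes V_0 = 9 V.
KCL at each unknown node (sum of currents leaving = 0; resistances in Ω):
  Node 1: (V_1 - 9)/60 + (V_1 - 0)/1000 = 0
Collecting terms: 0.01767 × V_1 = 0.15  =>  V_1 = 8.491 V
Part 1:
  Read off the nodal solution: V_1 = 8.491 V
Part 2:
  I_R1 = (V_0 - V_1)/R1 = (9 - 8.491)/60 = 0.008491 A
  Magnitude: I_R1 = 0.008491 A
Part 3:
  I_R2 = (V_1 - V_2)/R2 = (8.491 - 0)/1000 = 0.008491 A
  P_R2 = I_R2² × R2 = (0.008491)² × 1000 = 0.07209 W
Part 4:
  Power in each resistor, P = (ΔV)²/R:
    P_R1 = (9 - 8.491)²/60 = 0.004325 W
    P_R2 = (8.491 - 0)²/1000 = 0.07209 W
  P_total = P_R1 + P_R2 = 0.07642 W

Final answers:
1. V_1 = 8.491 V
2. I_R1 = 0.008491 A
3. P_R2 = 0.07209 W
4. P_total = 0.07642 W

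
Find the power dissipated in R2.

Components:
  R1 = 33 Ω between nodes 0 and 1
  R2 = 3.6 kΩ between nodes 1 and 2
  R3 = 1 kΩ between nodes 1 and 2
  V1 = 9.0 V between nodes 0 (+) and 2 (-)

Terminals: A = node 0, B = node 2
Nodal analysis, taking node 2 as the 0 V reference.
Source V1 fixes V_0 = 9 V.
KCL at each unknown node (sum of currents leaving = 0; resistances in Ω):
  Node 1: (V_1 - 9)/33 + (V_1 - 0)/3600 + (V_1 - 0)/1000 = 0
Collecting terms: 0.03158 × V_1 = 0.2727  =>  V_1 = 8.636 V
I_R2 = (V_1 - V_2)/R2 = (8.636 - 0)/3600 = 0.002399 A
P_R2 = I_R2² × R2 = (0.002399)² × 3600 = 0.02072 W

Final answer: 0.02072 W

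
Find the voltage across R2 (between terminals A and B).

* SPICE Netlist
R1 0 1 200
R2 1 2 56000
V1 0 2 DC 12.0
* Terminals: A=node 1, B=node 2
R1 and R2 are in series across V1 (node 0 → node 1 → node 2), and the output A–B is taken across R2, so this is a voltage divider.
Series current: I = V1/(R1 + R2) = 12/(200 + 56000) = 12/56200 = 0.0002135 A
V_R2 = I × R2 = V1 × R2/(R1 + R2) = 12 × 56000/56200 = 11.96 V

Final answer: 11.96 V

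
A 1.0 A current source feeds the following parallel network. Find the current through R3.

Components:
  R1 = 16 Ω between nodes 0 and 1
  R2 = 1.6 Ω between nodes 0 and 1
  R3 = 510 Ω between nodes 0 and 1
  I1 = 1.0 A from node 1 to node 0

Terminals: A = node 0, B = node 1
All resistors sit directly between nodes 0 and 1, so they are in parallel and share one voltage V; the full source current 1 A splits among them.
1/R_par = 1/16 + 1/1.6 + 1/510 = 0.6895 S  =>  R_par = 1.45 Ω
V = I × R_par = 1 × 1.45 = 1.45 V
I_R3 = V/R3 = 1.45/510 = 0.002844 A

Final answer: 0.002844 A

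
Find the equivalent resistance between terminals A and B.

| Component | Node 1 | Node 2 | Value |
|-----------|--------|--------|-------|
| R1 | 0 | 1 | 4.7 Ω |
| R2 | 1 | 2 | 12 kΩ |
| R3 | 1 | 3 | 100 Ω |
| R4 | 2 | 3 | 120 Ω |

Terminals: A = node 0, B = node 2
Reduce the network between node 0 (A) and node 2 (B) by series/parallel combination:
  Rs1 = R3 + R4 (series, joined only at node 3) = 100 + 120 = 220 Ω
  Rp1 = R2 ‖ Rs1 (parallel, both between nodes 1 and 2) = 1/(1/12000 + 1/220) = 216 Ω
  Rs2 = R1 + Rp1 (series, joined only at node 1) = 4.7 + 216 = 220.7 Ω
R_eq = 220.7 Ω

Final answer: 220.7 Ω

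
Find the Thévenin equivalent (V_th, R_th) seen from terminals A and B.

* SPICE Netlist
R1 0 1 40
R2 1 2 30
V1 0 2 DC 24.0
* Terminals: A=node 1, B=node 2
Step 1 — V_th is the open-circuit voltage V_A - V_B (nothing connected across the terminals).
Nodal analysis, taking node 2 as the 0 V reference.
Source V1 fixes V_0 = 24 V.
KCL at each unknown node (sum of currents leaving = 0; resistances in Ω):
  Node 1: (V_1 - 24)/40 + (V_1 - 0)/30 = 0
Collecting terms: 0.05833 × V_1 = 0.6  =>  V_1 = 10.29 V
V_th = V_1 - V_2 = 10.29 - 0 = 10.29 V
Step 2 — R_th: zero the source — replace V1 by a short circuit (node 2 merges into node 0) — and find the resistance seen between A (node 1) and B (node 0).
Reduce the network between node 1 (A) and node 0 (B) by series/parallel combination:
  Rp1 = R1 ‖ R2 (parallel, both between nodes 0 and 1) = 1/(1/40 + 1/30) = 17.14 Ω
R_th = 17.14 Ω

Final answer: V_th = 10.29 V, R_th = 17.14 Ω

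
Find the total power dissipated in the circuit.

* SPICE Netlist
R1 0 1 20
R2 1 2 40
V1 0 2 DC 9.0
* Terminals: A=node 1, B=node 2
Nodal analysis, taking node 2 as the 0 V reference.
Source V1 fixes V_0 = 9 V.
KCL at each unknown node (sum of currents leaving = 0; resistances in Ω):
  Node 1: (V_1 - 9)/20 + (V_1 - 0)/40 = 0
Collecting terms: 0.075 × V_1 = 0.45  =>  V_1 = 6 V
Power in each resistor, P = (ΔV)²/R:
  P_R1 = (9 - 6)²/20 = 0.45 W
  P_R2 = (6 - 0)²/40 = 0.9 W
P_total = P_R1 + P_R2 = 1.35 W

Final answer: 1.35 W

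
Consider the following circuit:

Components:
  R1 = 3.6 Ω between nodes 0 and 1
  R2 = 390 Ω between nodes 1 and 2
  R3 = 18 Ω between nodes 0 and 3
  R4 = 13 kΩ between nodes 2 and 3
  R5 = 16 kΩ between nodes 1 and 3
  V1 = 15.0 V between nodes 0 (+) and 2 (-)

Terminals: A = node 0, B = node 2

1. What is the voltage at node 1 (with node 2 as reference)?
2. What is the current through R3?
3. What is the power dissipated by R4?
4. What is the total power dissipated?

Nodal analysis, taking node 2 as the 0 V reference.
Source V1 fixes V_0 = 15 V.
KCL at each unknown node (sum of currents leaving = 0; resistances in Ω):
  Node 1: (V_1 - 15)/3.6 + (V_1 - 0)/390 + (V_1 - V_3)/16000 = 0
  Node 3: (V_3 - 15)/18 + (V_3 - 0)/13000 + (V_3 - V_1)/16000 = 0
Collecting terms (coefficients in siemens):
  0.2804·V_1 - 0.0000625·V_3 = 4.167
  0.05569·V_3 - 0.0000625·V_1 = 0.8333
Determinant D = (0.2804)(0.05569) - (-0.0000625)(-0.0000625) = 0.01562
V_1 = [(4.167)(0.05569) - (-0.0000625)(0.8333)]/D = 14.86 V
V_3 = [(0.2804)(0.8333) - (4.167)(-0.0000625)]/D = 14.98 V
Part 1:
  Read off the nodal solution: V_1 = 14.86 V
Part 2:
  I_R3 = (V_0 - V_3)/R3 = (15 - 14.98)/18 = 0.00116 A
  Magnitude: I_R3 = 0.00116 A
Part 3:
  I_R4 = (V_2 - V_3)/R4 = (0 - 14.98)/13000 = -0.001152 A
  P_R4 = I_R4² × R4 = (-0.001152)² × 13000 = 0.01726 W
Part 4:
  Power in each resistor, P = (ΔV)²/R:
    P_R1 = (15 - 14.86)²/3.6 = 0.005226 W
    P_R2 = (14.86 - 0)²/390 = 0.5664 W
    P_R3 = (15 - 14.98)²/18 = 0.0000242 W
    P_R4 = (0 - 14.98)²/13000 = 0.01726 W
    P_R5 = (14.86 - 14.98)²/16000 = 0.0000008453 W
  P_total = P_R1 + P_R2 + P_R3 + P_R4 + P_R5 = 0.5889 W

Final answers:
1. V_1 = 14.86 V
2. I_R3 = 0.00116 A
3. P_R4 = 0.01726 W
4. P_total = 0.5889 W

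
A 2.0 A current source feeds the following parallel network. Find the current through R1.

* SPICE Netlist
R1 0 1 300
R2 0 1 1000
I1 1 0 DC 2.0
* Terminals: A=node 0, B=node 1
All resistors sit directly between nodes 0 and 1, so they are in parallel and share one voltage V; the full source current 2 A splits among them.
1/R_par = 1/300 + 1/1000 = 0.004333 S  =>  R_par = 230.8 Ω
V = I × R_par = 2 × 230.8 = 461.5 V
I_R1 = V/R1 = 461.5/300 = 1.538 A

Final answer: 1.538 A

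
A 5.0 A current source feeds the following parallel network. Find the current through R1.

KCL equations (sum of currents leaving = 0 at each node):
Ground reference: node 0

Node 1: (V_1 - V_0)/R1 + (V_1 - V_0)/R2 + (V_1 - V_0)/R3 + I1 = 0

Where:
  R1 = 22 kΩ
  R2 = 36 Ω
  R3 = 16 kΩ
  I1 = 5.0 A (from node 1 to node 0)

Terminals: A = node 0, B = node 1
All resistors sit directly between nodes 0 and 1, so they are in parallel and share one voltage V; the full source current 5 A splits among them.
1/R_par = 1/22000 + 1/36 + 1/16000 = 0.02789 S  =>  R_par = 35.86 Ω
V = I × R_par = 5 × 35.86 = 179.3 V
I_R1 = V/R1 = 179.3/22000 = 0.00815 A

Final answer: 0.00815 A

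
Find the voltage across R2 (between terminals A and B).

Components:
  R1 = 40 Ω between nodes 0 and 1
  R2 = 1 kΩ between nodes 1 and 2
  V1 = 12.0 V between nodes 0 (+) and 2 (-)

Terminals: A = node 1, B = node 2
R1 and R2 are in series across V1 (node 0 → node 1 → node 2), and the output A–B is taken across R2, so this is a voltage divider.
Series current: I = V1/(R1 + R2) = 12/(40 + 1000) = 12/1040 = 0.01154 A
V_R2 = I × R2 = V1 × R2/(R1 + R2) = 12 × 1000/1040 = 11.54 V

Final answer: 11.54 V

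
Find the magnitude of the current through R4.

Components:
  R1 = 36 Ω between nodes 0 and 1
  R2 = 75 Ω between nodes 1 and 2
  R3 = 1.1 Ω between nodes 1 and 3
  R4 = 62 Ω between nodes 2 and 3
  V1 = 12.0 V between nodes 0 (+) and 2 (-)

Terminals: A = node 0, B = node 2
Nodal analysis, taking node 2 as the 0 V reference.
Source V1 fixes V_0 = 12 V.
KCL at each unknown node (sum of currents leaving = 0; resistances in Ω):
  Node 1: (V_1 - 12)/36 + (V_1 - 0)/75 + (V_1 - V_3)/1.1 = 0
  Node 3: (V_3 - V_1)/1.1 + (V_3 - 0)/62 = 0
Collecting terms (coefficients in siemens):
  0.9502·V_1 - 0.9091·V_3 = 0.3333
  0.9252·V_3 - 0.9091·V_1 = 0
Determinant D = (0.9502)(0.9252) - (-0.9091)(-0.9091) = 0.0527
V_1 = [(0.3333)(0.9252) - (-0.9091)(0)]/D = 5.852 V
V_3 = [(0.9502)(0) - (0.3333)(-0.9091)]/D = 5.75 V
I_R4 = (V_2 - V_3)/R4 = (0 - 5.75)/62 = -0.09274 A
|I_R4| = 0.09274 A

Final answer: |I_R4| = 0.09274 A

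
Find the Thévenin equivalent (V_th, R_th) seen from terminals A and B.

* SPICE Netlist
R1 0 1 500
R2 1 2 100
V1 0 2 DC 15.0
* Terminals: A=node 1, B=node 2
Step 1 — V_th is the open-circuit voltage V_A - V_B (nothing connected across the terminals).
Nodal analysis, taking node 2 as the 0 V reference.
Source V1 fixes V_0 = 15 V.
KCL at each unknown node (sum of currents leaving = 0; resistances in Ω):
  Node 1: (V_1 - 15)/500 + (V_1 - 0)/100 = 0
Collecting terms: 0.012 × V_1 = 0.03  =>  V_1 = 2.5 V
V_th = V_1 - V_2 = 2.5 - 0 = 2.5 V
Step 2 — R_th: zero the source — replace V1 by a short circuit (node 2 merges into node 0) — and find the resistance seen between A (node 1) and B (node 0).
Reduce the network between node 1 (A) and node 0 (B) by series/parallel combination:
  Rp1 = R1 ‖ R2 (parallel, both between nodes 0 and 1) = 1/(1/500 + 1/100) = 83.33 Ω
R_th = 83.33 Ω

Final answer: V_th = 2.5 V, R_th = 83.33 Ω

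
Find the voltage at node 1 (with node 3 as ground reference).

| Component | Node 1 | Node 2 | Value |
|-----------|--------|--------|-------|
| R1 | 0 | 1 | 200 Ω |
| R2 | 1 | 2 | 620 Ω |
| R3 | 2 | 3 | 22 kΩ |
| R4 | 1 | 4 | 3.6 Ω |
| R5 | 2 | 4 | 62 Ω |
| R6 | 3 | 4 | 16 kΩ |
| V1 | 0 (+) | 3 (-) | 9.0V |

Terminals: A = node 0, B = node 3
Nodal analysis, taking node 3 as the 0 V reference.
Source V1 fixes V_0 = 9 V.
KCL at each unknown node (sum of currents leaving = 0; resistances in Ω):
  Node 1: (V_1 - 9)/200 + (V_1 - V_2)/620 + (V_1 - V_4)/3.6 = 0
  Node 2: (V_2 - V_1)/620 + (V_2 - 0)/22000 + (V_2 - V_4)/62 = 0
  Node 4: (V_4 - V_1)/3.6 + (V_4 - V_2)/62 + (V_4 - 0)/16000 = 0
Collecting terms (coefficients in siemens):
  0.2844·V_1 - 0.001613·V_2 - 0.2778·V_4 = 0.045
  0.01779·V_2 - 0.001613·V_1 - 0.01613·V_4 = 0
  0.294·V_4 - 0.2778·V_1 - 0.01613·V_2 = 0
Solving these 3 simultaneous equations (Gaussian elimination) gives:
  V_1 = 8.81 V, V_2 = 8.785 V, V_4 = 8.807 V
The requested potential is V_1 = 8.81 V.

Final answer: V_1 = 8.81 V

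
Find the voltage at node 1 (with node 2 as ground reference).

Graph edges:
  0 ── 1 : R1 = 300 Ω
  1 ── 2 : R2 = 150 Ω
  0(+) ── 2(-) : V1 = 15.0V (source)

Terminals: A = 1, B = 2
Nodal analysis, taking node 2 as the 0 V reference.
Source V1 fixes V_0 = 15 V.
KCL at each unknown node (sum of currents leaving = 0; resistances in Ω):
  Node 1: (V_1 - 15)/300 + (V_1 - 0)/150 = 0
Collecting terms: 0.01 × V_1 = 0.05  =>  V_1 = 5 V
The requested potential is V_1 = 5 V.

Final answer: V_1 = 5 V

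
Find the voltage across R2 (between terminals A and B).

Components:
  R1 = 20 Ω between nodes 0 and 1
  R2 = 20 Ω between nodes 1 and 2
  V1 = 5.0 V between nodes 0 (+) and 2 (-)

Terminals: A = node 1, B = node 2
R1 and R2 are in series across V1 (node 0 → node 1 → node 2), and the output A–B is taken across R2, so this is a voltage divider.
Series current: I = V1/(R1 + R2) = 5/(20 + 20) = 5/40 = 0.125 A
V_R2 = I × R2 = V1 × R2/(R1 + R2) = 5 × 20/40 = 2.5 V

Final answer: 2.5 V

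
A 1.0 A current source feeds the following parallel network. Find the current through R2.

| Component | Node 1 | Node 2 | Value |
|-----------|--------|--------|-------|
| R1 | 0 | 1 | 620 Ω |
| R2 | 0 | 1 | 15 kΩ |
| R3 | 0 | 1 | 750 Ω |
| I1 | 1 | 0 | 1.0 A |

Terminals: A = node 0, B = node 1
All resistors sit directly between nodes 0 and 1, so they are in parallel and share one voltage V; the full source current 1 A splits among them.
1/R_par = 1/620 + 1/15000 + 1/750 = 0.003013 S  =>  R_par = 331.9 Ω
V = I × R_par = 1 × 331.9 = 331.9 V
I_R2 = V/R2 = 331.9/15000 = 0.02213 A

Final answer: 0.02213 A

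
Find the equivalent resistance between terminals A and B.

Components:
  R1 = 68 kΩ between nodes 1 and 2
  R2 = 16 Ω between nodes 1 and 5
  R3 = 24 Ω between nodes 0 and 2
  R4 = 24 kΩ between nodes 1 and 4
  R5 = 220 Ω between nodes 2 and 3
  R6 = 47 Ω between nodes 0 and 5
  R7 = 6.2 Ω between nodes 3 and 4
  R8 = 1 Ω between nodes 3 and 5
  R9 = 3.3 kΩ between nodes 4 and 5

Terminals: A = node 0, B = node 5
The network is not a plain series/parallel combination. Inject a 1 A test current into terminal A (node 0) and return it from terminal B (node 5); then R_eq = V_A / (1 A).
Nodal analysis, taking node 5 as the 0 V reference.
Current source I_test pushes 1 A into node 0 and draws it out of node 5.
KCL at each unknown node (sum of currents leaving = 0; resistances in Ω):
  Node 0: (V_0 - V_2)/24 + (V_0 - 0)/47 - 1 = 0
  Node 1: (V_1 - V_2)/68000 + (V_1 - 0)/16 + (V_1 - V_4)/24000 = 0
  Node 2: (V_2 - V_0)/24 + (V_2 - V_1)/68000 + (V_2 - V_3)/220 = 0
  Node 3: (V_3 - V_2)/220 + (V_3 - V_4)/6.2 + (V_3 - 0)/1 = 0
  Node 4: (V_4 - V_1)/24000 + (V_4 - V_3)/6.2 + (V_4 - 0)/3300 = 0
Collecting terms (coefficients in siemens):
  0.06294·V_0 - 0.04167·V_2 = 1
  0.06256·V_1 - 0.00001471·V_2 - 0.00004167·V_4 = 0
  0.04623·V_2 - 0.04167·V_0 - 0.00001471·V_1 - 0.004545·V_3 = 0
  1.166·V_3 - 0.004545·V_2 - 0.1613·V_4 = 0
  0.1616·V_4 - 0.00004167·V_1 - 0.1613·V_3 = 0
Solving these 5 simultaneous equations (Gaussian elimination) gives:
  V_0 = 39.42 V, V_1 = 0.008463 V, V_2 = 35.54 V, V_3 = 0.1608 V
  V_4 = 0.1604 V
R_eq = V_0 / 1 A = 39.42 Ω

Final answer: 39.42 Ω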